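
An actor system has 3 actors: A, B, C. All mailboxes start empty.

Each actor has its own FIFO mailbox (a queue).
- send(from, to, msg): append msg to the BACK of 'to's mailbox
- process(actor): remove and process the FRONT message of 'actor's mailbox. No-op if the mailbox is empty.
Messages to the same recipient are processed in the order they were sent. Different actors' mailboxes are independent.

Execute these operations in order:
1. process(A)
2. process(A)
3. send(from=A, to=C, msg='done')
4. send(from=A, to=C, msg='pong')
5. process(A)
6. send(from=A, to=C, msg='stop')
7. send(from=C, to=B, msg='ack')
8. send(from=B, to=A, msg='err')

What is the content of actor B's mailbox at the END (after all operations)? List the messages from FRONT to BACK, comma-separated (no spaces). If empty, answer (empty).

After 1 (process(A)): A:[] B:[] C:[]
After 2 (process(A)): A:[] B:[] C:[]
After 3 (send(from=A, to=C, msg='done')): A:[] B:[] C:[done]
After 4 (send(from=A, to=C, msg='pong')): A:[] B:[] C:[done,pong]
After 5 (process(A)): A:[] B:[] C:[done,pong]
After 6 (send(from=A, to=C, msg='stop')): A:[] B:[] C:[done,pong,stop]
After 7 (send(from=C, to=B, msg='ack')): A:[] B:[ack] C:[done,pong,stop]
After 8 (send(from=B, to=A, msg='err')): A:[err] B:[ack] C:[done,pong,stop]

Answer: ack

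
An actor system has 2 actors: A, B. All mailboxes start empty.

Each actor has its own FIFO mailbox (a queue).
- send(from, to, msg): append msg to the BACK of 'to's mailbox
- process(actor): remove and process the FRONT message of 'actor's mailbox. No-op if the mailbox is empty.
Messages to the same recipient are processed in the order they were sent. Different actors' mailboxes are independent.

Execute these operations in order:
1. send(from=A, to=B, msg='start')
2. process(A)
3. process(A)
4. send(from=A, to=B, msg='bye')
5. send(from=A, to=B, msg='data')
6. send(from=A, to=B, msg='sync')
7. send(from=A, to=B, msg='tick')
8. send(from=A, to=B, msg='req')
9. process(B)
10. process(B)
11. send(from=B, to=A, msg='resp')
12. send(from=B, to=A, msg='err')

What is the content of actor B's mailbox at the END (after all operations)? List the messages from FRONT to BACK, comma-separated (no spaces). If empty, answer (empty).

Answer: data,sync,tick,req

Derivation:
After 1 (send(from=A, to=B, msg='start')): A:[] B:[start]
After 2 (process(A)): A:[] B:[start]
After 3 (process(A)): A:[] B:[start]
After 4 (send(from=A, to=B, msg='bye')): A:[] B:[start,bye]
After 5 (send(from=A, to=B, msg='data')): A:[] B:[start,bye,data]
After 6 (send(from=A, to=B, msg='sync')): A:[] B:[start,bye,data,sync]
After 7 (send(from=A, to=B, msg='tick')): A:[] B:[start,bye,data,sync,tick]
After 8 (send(from=A, to=B, msg='req')): A:[] B:[start,bye,data,sync,tick,req]
After 9 (process(B)): A:[] B:[bye,data,sync,tick,req]
After 10 (process(B)): A:[] B:[data,sync,tick,req]
After 11 (send(from=B, to=A, msg='resp')): A:[resp] B:[data,sync,tick,req]
After 12 (send(from=B, to=A, msg='err')): A:[resp,err] B:[data,sync,tick,req]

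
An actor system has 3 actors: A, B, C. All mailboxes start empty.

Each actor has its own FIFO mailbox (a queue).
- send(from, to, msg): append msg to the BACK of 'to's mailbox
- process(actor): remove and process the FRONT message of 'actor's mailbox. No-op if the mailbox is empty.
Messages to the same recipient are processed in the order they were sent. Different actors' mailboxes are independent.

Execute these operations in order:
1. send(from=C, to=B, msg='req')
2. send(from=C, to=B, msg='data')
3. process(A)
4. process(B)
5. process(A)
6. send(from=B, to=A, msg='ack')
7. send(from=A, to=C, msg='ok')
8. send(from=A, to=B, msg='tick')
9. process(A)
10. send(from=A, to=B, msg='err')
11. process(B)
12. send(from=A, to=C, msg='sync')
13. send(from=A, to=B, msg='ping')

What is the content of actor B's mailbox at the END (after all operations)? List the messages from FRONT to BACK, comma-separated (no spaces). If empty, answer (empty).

After 1 (send(from=C, to=B, msg='req')): A:[] B:[req] C:[]
After 2 (send(from=C, to=B, msg='data')): A:[] B:[req,data] C:[]
After 3 (process(A)): A:[] B:[req,data] C:[]
After 4 (process(B)): A:[] B:[data] C:[]
After 5 (process(A)): A:[] B:[data] C:[]
After 6 (send(from=B, to=A, msg='ack')): A:[ack] B:[data] C:[]
After 7 (send(from=A, to=C, msg='ok')): A:[ack] B:[data] C:[ok]
After 8 (send(from=A, to=B, msg='tick')): A:[ack] B:[data,tick] C:[ok]
After 9 (process(A)): A:[] B:[data,tick] C:[ok]
After 10 (send(from=A, to=B, msg='err')): A:[] B:[data,tick,err] C:[ok]
After 11 (process(B)): A:[] B:[tick,err] C:[ok]
After 12 (send(from=A, to=C, msg='sync')): A:[] B:[tick,err] C:[ok,sync]
After 13 (send(from=A, to=B, msg='ping')): A:[] B:[tick,err,ping] C:[ok,sync]

Answer: tick,err,ping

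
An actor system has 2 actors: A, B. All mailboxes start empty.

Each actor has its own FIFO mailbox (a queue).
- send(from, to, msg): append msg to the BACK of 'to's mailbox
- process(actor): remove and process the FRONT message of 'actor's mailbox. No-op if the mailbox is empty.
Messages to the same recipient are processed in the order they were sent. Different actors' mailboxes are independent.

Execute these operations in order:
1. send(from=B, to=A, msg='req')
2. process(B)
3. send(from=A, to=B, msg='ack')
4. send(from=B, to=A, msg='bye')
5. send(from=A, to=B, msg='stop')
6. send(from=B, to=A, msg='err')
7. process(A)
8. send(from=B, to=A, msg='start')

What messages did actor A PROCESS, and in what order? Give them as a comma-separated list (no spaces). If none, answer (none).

After 1 (send(from=B, to=A, msg='req')): A:[req] B:[]
After 2 (process(B)): A:[req] B:[]
After 3 (send(from=A, to=B, msg='ack')): A:[req] B:[ack]
After 4 (send(from=B, to=A, msg='bye')): A:[req,bye] B:[ack]
After 5 (send(from=A, to=B, msg='stop')): A:[req,bye] B:[ack,stop]
After 6 (send(from=B, to=A, msg='err')): A:[req,bye,err] B:[ack,stop]
After 7 (process(A)): A:[bye,err] B:[ack,stop]
After 8 (send(from=B, to=A, msg='start')): A:[bye,err,start] B:[ack,stop]

Answer: req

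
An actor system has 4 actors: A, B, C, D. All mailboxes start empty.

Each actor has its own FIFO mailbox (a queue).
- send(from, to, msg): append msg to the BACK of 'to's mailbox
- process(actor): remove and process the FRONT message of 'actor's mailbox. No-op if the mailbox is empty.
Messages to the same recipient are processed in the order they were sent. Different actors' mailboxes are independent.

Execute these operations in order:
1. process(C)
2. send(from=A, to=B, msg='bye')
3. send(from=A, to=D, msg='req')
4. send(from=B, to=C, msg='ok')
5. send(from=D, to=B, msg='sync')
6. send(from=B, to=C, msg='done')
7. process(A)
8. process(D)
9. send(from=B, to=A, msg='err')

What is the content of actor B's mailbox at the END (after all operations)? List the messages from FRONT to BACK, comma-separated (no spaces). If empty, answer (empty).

Answer: bye,sync

Derivation:
After 1 (process(C)): A:[] B:[] C:[] D:[]
After 2 (send(from=A, to=B, msg='bye')): A:[] B:[bye] C:[] D:[]
After 3 (send(from=A, to=D, msg='req')): A:[] B:[bye] C:[] D:[req]
After 4 (send(from=B, to=C, msg='ok')): A:[] B:[bye] C:[ok] D:[req]
After 5 (send(from=D, to=B, msg='sync')): A:[] B:[bye,sync] C:[ok] D:[req]
After 6 (send(from=B, to=C, msg='done')): A:[] B:[bye,sync] C:[ok,done] D:[req]
After 7 (process(A)): A:[] B:[bye,sync] C:[ok,done] D:[req]
After 8 (process(D)): A:[] B:[bye,sync] C:[ok,done] D:[]
After 9 (send(from=B, to=A, msg='err')): A:[err] B:[bye,sync] C:[ok,done] D:[]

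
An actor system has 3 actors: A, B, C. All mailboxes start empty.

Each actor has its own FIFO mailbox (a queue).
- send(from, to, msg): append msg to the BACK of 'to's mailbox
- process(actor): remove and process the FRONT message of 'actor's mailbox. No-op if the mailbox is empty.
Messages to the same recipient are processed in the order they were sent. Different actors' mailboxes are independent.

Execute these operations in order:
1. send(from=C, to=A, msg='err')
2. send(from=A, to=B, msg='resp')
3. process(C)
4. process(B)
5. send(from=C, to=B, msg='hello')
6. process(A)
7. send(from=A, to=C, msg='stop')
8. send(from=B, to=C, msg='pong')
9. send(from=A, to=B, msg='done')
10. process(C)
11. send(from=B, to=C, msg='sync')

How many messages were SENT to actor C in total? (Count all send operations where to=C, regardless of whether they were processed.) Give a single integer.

Answer: 3

Derivation:
After 1 (send(from=C, to=A, msg='err')): A:[err] B:[] C:[]
After 2 (send(from=A, to=B, msg='resp')): A:[err] B:[resp] C:[]
After 3 (process(C)): A:[err] B:[resp] C:[]
After 4 (process(B)): A:[err] B:[] C:[]
After 5 (send(from=C, to=B, msg='hello')): A:[err] B:[hello] C:[]
After 6 (process(A)): A:[] B:[hello] C:[]
After 7 (send(from=A, to=C, msg='stop')): A:[] B:[hello] C:[stop]
After 8 (send(from=B, to=C, msg='pong')): A:[] B:[hello] C:[stop,pong]
After 9 (send(from=A, to=B, msg='done')): A:[] B:[hello,done] C:[stop,pong]
After 10 (process(C)): A:[] B:[hello,done] C:[pong]
After 11 (send(from=B, to=C, msg='sync')): A:[] B:[hello,done] C:[pong,sync]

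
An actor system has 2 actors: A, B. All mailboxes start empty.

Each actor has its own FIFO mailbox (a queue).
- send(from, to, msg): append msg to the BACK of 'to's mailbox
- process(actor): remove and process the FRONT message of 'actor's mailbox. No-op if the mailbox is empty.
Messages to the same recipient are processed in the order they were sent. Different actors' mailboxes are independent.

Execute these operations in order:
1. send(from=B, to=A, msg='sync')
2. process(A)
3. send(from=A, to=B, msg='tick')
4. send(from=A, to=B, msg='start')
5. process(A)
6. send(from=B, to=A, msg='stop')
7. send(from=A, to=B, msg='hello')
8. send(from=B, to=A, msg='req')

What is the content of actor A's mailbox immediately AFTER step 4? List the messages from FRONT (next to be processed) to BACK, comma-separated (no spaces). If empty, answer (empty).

After 1 (send(from=B, to=A, msg='sync')): A:[sync] B:[]
After 2 (process(A)): A:[] B:[]
After 3 (send(from=A, to=B, msg='tick')): A:[] B:[tick]
After 4 (send(from=A, to=B, msg='start')): A:[] B:[tick,start]

(empty)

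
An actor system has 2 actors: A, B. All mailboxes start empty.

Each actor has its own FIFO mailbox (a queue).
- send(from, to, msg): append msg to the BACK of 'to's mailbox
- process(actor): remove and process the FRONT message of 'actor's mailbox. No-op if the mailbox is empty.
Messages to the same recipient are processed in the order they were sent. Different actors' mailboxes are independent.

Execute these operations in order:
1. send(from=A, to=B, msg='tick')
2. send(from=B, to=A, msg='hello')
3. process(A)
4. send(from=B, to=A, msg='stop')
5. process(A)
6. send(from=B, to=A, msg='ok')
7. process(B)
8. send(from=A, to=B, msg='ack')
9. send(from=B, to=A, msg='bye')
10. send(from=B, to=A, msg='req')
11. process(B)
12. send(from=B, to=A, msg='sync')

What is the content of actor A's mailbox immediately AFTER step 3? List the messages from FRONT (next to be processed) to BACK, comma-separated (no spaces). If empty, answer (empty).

After 1 (send(from=A, to=B, msg='tick')): A:[] B:[tick]
After 2 (send(from=B, to=A, msg='hello')): A:[hello] B:[tick]
After 3 (process(A)): A:[] B:[tick]

(empty)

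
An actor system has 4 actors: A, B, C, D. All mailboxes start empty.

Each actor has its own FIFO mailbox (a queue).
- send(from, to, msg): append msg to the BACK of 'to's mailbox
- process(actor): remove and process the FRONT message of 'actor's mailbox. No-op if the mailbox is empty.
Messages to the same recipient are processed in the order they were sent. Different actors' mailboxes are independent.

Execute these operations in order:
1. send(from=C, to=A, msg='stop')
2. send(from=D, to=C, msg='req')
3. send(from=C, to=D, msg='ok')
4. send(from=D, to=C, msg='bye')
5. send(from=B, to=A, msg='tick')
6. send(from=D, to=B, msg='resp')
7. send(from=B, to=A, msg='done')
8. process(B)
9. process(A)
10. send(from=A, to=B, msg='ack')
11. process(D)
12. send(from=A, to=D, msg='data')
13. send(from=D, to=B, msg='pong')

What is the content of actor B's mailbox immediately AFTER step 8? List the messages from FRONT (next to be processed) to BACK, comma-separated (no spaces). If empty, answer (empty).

After 1 (send(from=C, to=A, msg='stop')): A:[stop] B:[] C:[] D:[]
After 2 (send(from=D, to=C, msg='req')): A:[stop] B:[] C:[req] D:[]
After 3 (send(from=C, to=D, msg='ok')): A:[stop] B:[] C:[req] D:[ok]
After 4 (send(from=D, to=C, msg='bye')): A:[stop] B:[] C:[req,bye] D:[ok]
After 5 (send(from=B, to=A, msg='tick')): A:[stop,tick] B:[] C:[req,bye] D:[ok]
After 6 (send(from=D, to=B, msg='resp')): A:[stop,tick] B:[resp] C:[req,bye] D:[ok]
After 7 (send(from=B, to=A, msg='done')): A:[stop,tick,done] B:[resp] C:[req,bye] D:[ok]
After 8 (process(B)): A:[stop,tick,done] B:[] C:[req,bye] D:[ok]

(empty)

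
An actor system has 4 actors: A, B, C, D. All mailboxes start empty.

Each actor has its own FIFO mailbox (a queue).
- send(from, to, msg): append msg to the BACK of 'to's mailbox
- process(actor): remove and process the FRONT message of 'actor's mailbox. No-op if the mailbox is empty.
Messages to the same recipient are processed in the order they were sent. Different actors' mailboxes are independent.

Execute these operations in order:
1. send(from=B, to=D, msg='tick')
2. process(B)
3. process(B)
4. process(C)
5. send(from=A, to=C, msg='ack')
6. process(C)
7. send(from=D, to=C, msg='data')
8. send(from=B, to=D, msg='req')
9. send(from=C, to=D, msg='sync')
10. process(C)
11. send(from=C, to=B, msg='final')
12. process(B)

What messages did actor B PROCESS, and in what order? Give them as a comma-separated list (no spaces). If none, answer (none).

After 1 (send(from=B, to=D, msg='tick')): A:[] B:[] C:[] D:[tick]
After 2 (process(B)): A:[] B:[] C:[] D:[tick]
After 3 (process(B)): A:[] B:[] C:[] D:[tick]
After 4 (process(C)): A:[] B:[] C:[] D:[tick]
After 5 (send(from=A, to=C, msg='ack')): A:[] B:[] C:[ack] D:[tick]
After 6 (process(C)): A:[] B:[] C:[] D:[tick]
After 7 (send(from=D, to=C, msg='data')): A:[] B:[] C:[data] D:[tick]
After 8 (send(from=B, to=D, msg='req')): A:[] B:[] C:[data] D:[tick,req]
After 9 (send(from=C, to=D, msg='sync')): A:[] B:[] C:[data] D:[tick,req,sync]
After 10 (process(C)): A:[] B:[] C:[] D:[tick,req,sync]
After 11 (send(from=C, to=B, msg='final')): A:[] B:[final] C:[] D:[tick,req,sync]
After 12 (process(B)): A:[] B:[] C:[] D:[tick,req,sync]

Answer: final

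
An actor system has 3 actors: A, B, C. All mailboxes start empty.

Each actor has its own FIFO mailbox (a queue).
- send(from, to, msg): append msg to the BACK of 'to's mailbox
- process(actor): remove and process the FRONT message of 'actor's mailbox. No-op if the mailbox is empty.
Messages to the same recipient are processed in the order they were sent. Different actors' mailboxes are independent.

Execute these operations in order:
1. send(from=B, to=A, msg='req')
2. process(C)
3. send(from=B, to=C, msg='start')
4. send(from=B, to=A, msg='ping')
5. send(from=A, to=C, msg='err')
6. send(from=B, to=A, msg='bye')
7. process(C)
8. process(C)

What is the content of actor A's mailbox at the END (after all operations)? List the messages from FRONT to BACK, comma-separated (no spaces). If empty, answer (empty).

After 1 (send(from=B, to=A, msg='req')): A:[req] B:[] C:[]
After 2 (process(C)): A:[req] B:[] C:[]
After 3 (send(from=B, to=C, msg='start')): A:[req] B:[] C:[start]
After 4 (send(from=B, to=A, msg='ping')): A:[req,ping] B:[] C:[start]
After 5 (send(from=A, to=C, msg='err')): A:[req,ping] B:[] C:[start,err]
After 6 (send(from=B, to=A, msg='bye')): A:[req,ping,bye] B:[] C:[start,err]
After 7 (process(C)): A:[req,ping,bye] B:[] C:[err]
After 8 (process(C)): A:[req,ping,bye] B:[] C:[]

Answer: req,ping,bye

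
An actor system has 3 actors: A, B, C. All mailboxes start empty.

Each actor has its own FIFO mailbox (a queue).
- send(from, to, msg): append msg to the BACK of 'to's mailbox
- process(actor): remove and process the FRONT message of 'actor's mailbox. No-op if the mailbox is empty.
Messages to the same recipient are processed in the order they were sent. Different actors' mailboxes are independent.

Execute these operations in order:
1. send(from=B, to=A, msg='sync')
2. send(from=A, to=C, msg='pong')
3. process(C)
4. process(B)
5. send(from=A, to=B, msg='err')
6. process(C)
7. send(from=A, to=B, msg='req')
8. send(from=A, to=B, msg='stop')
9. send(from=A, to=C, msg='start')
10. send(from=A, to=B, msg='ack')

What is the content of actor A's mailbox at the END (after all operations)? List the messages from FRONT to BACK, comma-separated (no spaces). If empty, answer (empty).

Answer: sync

Derivation:
After 1 (send(from=B, to=A, msg='sync')): A:[sync] B:[] C:[]
After 2 (send(from=A, to=C, msg='pong')): A:[sync] B:[] C:[pong]
After 3 (process(C)): A:[sync] B:[] C:[]
After 4 (process(B)): A:[sync] B:[] C:[]
After 5 (send(from=A, to=B, msg='err')): A:[sync] B:[err] C:[]
After 6 (process(C)): A:[sync] B:[err] C:[]
After 7 (send(from=A, to=B, msg='req')): A:[sync] B:[err,req] C:[]
After 8 (send(from=A, to=B, msg='stop')): A:[sync] B:[err,req,stop] C:[]
After 9 (send(from=A, to=C, msg='start')): A:[sync] B:[err,req,stop] C:[start]
After 10 (send(from=A, to=B, msg='ack')): A:[sync] B:[err,req,stop,ack] C:[start]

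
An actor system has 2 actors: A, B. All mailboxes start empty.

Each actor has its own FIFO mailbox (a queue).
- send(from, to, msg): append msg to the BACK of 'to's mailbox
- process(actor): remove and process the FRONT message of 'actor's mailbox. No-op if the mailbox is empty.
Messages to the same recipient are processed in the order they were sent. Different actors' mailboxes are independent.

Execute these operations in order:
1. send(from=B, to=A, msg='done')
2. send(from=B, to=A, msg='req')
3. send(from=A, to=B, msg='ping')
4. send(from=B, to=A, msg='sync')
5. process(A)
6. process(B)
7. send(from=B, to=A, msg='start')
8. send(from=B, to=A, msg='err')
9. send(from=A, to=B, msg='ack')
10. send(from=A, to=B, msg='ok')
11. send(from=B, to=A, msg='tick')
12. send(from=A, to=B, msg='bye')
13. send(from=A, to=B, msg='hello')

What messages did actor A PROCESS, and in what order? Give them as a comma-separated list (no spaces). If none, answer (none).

After 1 (send(from=B, to=A, msg='done')): A:[done] B:[]
After 2 (send(from=B, to=A, msg='req')): A:[done,req] B:[]
After 3 (send(from=A, to=B, msg='ping')): A:[done,req] B:[ping]
After 4 (send(from=B, to=A, msg='sync')): A:[done,req,sync] B:[ping]
After 5 (process(A)): A:[req,sync] B:[ping]
After 6 (process(B)): A:[req,sync] B:[]
After 7 (send(from=B, to=A, msg='start')): A:[req,sync,start] B:[]
After 8 (send(from=B, to=A, msg='err')): A:[req,sync,start,err] B:[]
After 9 (send(from=A, to=B, msg='ack')): A:[req,sync,start,err] B:[ack]
After 10 (send(from=A, to=B, msg='ok')): A:[req,sync,start,err] B:[ack,ok]
After 11 (send(from=B, to=A, msg='tick')): A:[req,sync,start,err,tick] B:[ack,ok]
After 12 (send(from=A, to=B, msg='bye')): A:[req,sync,start,err,tick] B:[ack,ok,bye]
After 13 (send(from=A, to=B, msg='hello')): A:[req,sync,start,err,tick] B:[ack,ok,bye,hello]

Answer: done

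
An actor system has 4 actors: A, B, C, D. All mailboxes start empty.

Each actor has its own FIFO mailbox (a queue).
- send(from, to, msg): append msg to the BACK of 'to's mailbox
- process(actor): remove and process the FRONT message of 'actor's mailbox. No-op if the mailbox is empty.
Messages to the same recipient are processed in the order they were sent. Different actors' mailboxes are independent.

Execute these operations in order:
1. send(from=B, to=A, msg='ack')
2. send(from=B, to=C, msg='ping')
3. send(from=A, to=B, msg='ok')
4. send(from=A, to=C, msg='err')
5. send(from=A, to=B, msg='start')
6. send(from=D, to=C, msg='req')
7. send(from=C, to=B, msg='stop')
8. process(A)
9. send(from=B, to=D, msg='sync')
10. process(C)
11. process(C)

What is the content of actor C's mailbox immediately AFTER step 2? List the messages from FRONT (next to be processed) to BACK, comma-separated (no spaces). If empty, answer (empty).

After 1 (send(from=B, to=A, msg='ack')): A:[ack] B:[] C:[] D:[]
After 2 (send(from=B, to=C, msg='ping')): A:[ack] B:[] C:[ping] D:[]

ping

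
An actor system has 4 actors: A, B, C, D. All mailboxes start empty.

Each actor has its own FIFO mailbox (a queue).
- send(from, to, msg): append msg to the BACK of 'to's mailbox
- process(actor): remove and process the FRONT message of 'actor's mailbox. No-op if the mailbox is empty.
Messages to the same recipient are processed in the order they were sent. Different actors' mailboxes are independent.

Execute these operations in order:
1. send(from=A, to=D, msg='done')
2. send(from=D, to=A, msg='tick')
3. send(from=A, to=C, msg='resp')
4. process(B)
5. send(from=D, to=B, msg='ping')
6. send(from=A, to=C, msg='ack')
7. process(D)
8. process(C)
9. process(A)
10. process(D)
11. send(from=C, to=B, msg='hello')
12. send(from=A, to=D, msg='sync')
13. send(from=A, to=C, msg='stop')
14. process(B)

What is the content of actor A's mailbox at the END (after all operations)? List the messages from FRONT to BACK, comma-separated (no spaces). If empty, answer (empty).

After 1 (send(from=A, to=D, msg='done')): A:[] B:[] C:[] D:[done]
After 2 (send(from=D, to=A, msg='tick')): A:[tick] B:[] C:[] D:[done]
After 3 (send(from=A, to=C, msg='resp')): A:[tick] B:[] C:[resp] D:[done]
After 4 (process(B)): A:[tick] B:[] C:[resp] D:[done]
After 5 (send(from=D, to=B, msg='ping')): A:[tick] B:[ping] C:[resp] D:[done]
After 6 (send(from=A, to=C, msg='ack')): A:[tick] B:[ping] C:[resp,ack] D:[done]
After 7 (process(D)): A:[tick] B:[ping] C:[resp,ack] D:[]
After 8 (process(C)): A:[tick] B:[ping] C:[ack] D:[]
After 9 (process(A)): A:[] B:[ping] C:[ack] D:[]
After 10 (process(D)): A:[] B:[ping] C:[ack] D:[]
After 11 (send(from=C, to=B, msg='hello')): A:[] B:[ping,hello] C:[ack] D:[]
After 12 (send(from=A, to=D, msg='sync')): A:[] B:[ping,hello] C:[ack] D:[sync]
After 13 (send(from=A, to=C, msg='stop')): A:[] B:[ping,hello] C:[ack,stop] D:[sync]
After 14 (process(B)): A:[] B:[hello] C:[ack,stop] D:[sync]

Answer: (empty)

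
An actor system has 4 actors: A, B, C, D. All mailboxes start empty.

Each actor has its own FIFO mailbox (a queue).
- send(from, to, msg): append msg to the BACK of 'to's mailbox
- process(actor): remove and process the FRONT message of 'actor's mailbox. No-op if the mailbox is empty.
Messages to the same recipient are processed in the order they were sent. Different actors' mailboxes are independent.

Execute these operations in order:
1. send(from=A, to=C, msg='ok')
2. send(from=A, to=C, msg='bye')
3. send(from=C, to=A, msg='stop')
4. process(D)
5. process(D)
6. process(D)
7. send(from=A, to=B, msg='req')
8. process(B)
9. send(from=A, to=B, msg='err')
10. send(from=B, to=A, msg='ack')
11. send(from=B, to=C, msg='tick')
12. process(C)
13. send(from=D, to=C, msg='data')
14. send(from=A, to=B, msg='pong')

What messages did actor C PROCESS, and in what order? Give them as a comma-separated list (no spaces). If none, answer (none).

After 1 (send(from=A, to=C, msg='ok')): A:[] B:[] C:[ok] D:[]
After 2 (send(from=A, to=C, msg='bye')): A:[] B:[] C:[ok,bye] D:[]
After 3 (send(from=C, to=A, msg='stop')): A:[stop] B:[] C:[ok,bye] D:[]
After 4 (process(D)): A:[stop] B:[] C:[ok,bye] D:[]
After 5 (process(D)): A:[stop] B:[] C:[ok,bye] D:[]
After 6 (process(D)): A:[stop] B:[] C:[ok,bye] D:[]
After 7 (send(from=A, to=B, msg='req')): A:[stop] B:[req] C:[ok,bye] D:[]
After 8 (process(B)): A:[stop] B:[] C:[ok,bye] D:[]
After 9 (send(from=A, to=B, msg='err')): A:[stop] B:[err] C:[ok,bye] D:[]
After 10 (send(from=B, to=A, msg='ack')): A:[stop,ack] B:[err] C:[ok,bye] D:[]
After 11 (send(from=B, to=C, msg='tick')): A:[stop,ack] B:[err] C:[ok,bye,tick] D:[]
After 12 (process(C)): A:[stop,ack] B:[err] C:[bye,tick] D:[]
After 13 (send(from=D, to=C, msg='data')): A:[stop,ack] B:[err] C:[bye,tick,data] D:[]
After 14 (send(from=A, to=B, msg='pong')): A:[stop,ack] B:[err,pong] C:[bye,tick,data] D:[]

Answer: ok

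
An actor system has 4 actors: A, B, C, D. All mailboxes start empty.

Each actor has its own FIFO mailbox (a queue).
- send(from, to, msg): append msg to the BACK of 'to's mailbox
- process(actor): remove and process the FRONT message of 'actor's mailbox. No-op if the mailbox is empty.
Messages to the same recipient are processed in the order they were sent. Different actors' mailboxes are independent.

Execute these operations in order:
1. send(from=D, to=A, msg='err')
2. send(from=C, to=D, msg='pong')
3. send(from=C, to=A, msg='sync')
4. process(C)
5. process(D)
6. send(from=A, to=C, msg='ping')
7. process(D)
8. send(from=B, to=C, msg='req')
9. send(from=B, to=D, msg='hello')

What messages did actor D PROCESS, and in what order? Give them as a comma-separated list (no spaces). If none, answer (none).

After 1 (send(from=D, to=A, msg='err')): A:[err] B:[] C:[] D:[]
After 2 (send(from=C, to=D, msg='pong')): A:[err] B:[] C:[] D:[pong]
After 3 (send(from=C, to=A, msg='sync')): A:[err,sync] B:[] C:[] D:[pong]
After 4 (process(C)): A:[err,sync] B:[] C:[] D:[pong]
After 5 (process(D)): A:[err,sync] B:[] C:[] D:[]
After 6 (send(from=A, to=C, msg='ping')): A:[err,sync] B:[] C:[ping] D:[]
After 7 (process(D)): A:[err,sync] B:[] C:[ping] D:[]
After 8 (send(from=B, to=C, msg='req')): A:[err,sync] B:[] C:[ping,req] D:[]
After 9 (send(from=B, to=D, msg='hello')): A:[err,sync] B:[] C:[ping,req] D:[hello]

Answer: pong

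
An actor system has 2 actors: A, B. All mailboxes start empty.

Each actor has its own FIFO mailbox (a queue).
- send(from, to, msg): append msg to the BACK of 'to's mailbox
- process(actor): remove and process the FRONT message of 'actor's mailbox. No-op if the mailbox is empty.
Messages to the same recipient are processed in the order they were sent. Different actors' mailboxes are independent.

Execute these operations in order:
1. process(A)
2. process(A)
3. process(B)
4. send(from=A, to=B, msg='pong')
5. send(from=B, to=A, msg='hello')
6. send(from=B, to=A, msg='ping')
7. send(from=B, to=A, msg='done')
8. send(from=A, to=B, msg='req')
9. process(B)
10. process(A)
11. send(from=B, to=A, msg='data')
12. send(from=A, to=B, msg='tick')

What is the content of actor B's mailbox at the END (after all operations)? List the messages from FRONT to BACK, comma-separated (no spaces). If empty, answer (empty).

Answer: req,tick

Derivation:
After 1 (process(A)): A:[] B:[]
After 2 (process(A)): A:[] B:[]
After 3 (process(B)): A:[] B:[]
After 4 (send(from=A, to=B, msg='pong')): A:[] B:[pong]
After 5 (send(from=B, to=A, msg='hello')): A:[hello] B:[pong]
After 6 (send(from=B, to=A, msg='ping')): A:[hello,ping] B:[pong]
After 7 (send(from=B, to=A, msg='done')): A:[hello,ping,done] B:[pong]
After 8 (send(from=A, to=B, msg='req')): A:[hello,ping,done] B:[pong,req]
After 9 (process(B)): A:[hello,ping,done] B:[req]
After 10 (process(A)): A:[ping,done] B:[req]
After 11 (send(from=B, to=A, msg='data')): A:[ping,done,data] B:[req]
After 12 (send(from=A, to=B, msg='tick')): A:[ping,done,data] B:[req,tick]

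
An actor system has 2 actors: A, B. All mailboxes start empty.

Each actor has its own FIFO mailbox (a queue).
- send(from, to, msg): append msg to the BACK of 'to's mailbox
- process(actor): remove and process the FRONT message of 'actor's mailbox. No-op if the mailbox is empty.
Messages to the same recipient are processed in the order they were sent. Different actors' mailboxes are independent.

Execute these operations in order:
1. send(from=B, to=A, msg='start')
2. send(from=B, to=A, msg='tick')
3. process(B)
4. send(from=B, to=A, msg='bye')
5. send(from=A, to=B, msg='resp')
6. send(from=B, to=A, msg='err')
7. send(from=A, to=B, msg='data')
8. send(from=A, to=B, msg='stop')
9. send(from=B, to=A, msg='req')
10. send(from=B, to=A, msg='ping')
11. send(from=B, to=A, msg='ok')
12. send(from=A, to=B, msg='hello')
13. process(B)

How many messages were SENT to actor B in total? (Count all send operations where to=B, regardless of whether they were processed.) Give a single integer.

Answer: 4

Derivation:
After 1 (send(from=B, to=A, msg='start')): A:[start] B:[]
After 2 (send(from=B, to=A, msg='tick')): A:[start,tick] B:[]
After 3 (process(B)): A:[start,tick] B:[]
After 4 (send(from=B, to=A, msg='bye')): A:[start,tick,bye] B:[]
After 5 (send(from=A, to=B, msg='resp')): A:[start,tick,bye] B:[resp]
After 6 (send(from=B, to=A, msg='err')): A:[start,tick,bye,err] B:[resp]
After 7 (send(from=A, to=B, msg='data')): A:[start,tick,bye,err] B:[resp,data]
After 8 (send(from=A, to=B, msg='stop')): A:[start,tick,bye,err] B:[resp,data,stop]
After 9 (send(from=B, to=A, msg='req')): A:[start,tick,bye,err,req] B:[resp,data,stop]
After 10 (send(from=B, to=A, msg='ping')): A:[start,tick,bye,err,req,ping] B:[resp,data,stop]
After 11 (send(from=B, to=A, msg='ok')): A:[start,tick,bye,err,req,ping,ok] B:[resp,data,stop]
After 12 (send(from=A, to=B, msg='hello')): A:[start,tick,bye,err,req,ping,ok] B:[resp,data,stop,hello]
After 13 (process(B)): A:[start,tick,bye,err,req,ping,ok] B:[data,stop,hello]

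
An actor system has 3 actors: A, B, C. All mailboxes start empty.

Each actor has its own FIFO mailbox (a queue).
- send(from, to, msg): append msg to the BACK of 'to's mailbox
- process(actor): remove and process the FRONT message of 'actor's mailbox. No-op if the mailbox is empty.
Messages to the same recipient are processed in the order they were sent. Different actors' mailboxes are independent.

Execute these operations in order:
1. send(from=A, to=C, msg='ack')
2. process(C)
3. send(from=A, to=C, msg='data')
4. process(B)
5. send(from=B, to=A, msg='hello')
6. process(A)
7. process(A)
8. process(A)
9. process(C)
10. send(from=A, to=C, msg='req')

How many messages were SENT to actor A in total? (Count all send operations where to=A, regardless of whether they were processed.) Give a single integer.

Answer: 1

Derivation:
After 1 (send(from=A, to=C, msg='ack')): A:[] B:[] C:[ack]
After 2 (process(C)): A:[] B:[] C:[]
After 3 (send(from=A, to=C, msg='data')): A:[] B:[] C:[data]
After 4 (process(B)): A:[] B:[] C:[data]
After 5 (send(from=B, to=A, msg='hello')): A:[hello] B:[] C:[data]
After 6 (process(A)): A:[] B:[] C:[data]
After 7 (process(A)): A:[] B:[] C:[data]
After 8 (process(A)): A:[] B:[] C:[data]
After 9 (process(C)): A:[] B:[] C:[]
After 10 (send(from=A, to=C, msg='req')): A:[] B:[] C:[req]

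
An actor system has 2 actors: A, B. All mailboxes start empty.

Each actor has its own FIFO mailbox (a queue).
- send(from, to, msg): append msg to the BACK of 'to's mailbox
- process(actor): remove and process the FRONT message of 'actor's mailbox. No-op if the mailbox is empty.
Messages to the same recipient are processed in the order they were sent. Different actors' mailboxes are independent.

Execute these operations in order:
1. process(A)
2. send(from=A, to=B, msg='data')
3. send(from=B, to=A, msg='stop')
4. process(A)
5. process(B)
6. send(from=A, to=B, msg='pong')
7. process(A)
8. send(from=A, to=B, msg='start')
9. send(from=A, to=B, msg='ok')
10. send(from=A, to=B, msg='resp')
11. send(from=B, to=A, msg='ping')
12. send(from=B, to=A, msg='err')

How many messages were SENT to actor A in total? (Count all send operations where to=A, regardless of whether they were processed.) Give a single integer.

After 1 (process(A)): A:[] B:[]
After 2 (send(from=A, to=B, msg='data')): A:[] B:[data]
After 3 (send(from=B, to=A, msg='stop')): A:[stop] B:[data]
After 4 (process(A)): A:[] B:[data]
After 5 (process(B)): A:[] B:[]
After 6 (send(from=A, to=B, msg='pong')): A:[] B:[pong]
After 7 (process(A)): A:[] B:[pong]
After 8 (send(from=A, to=B, msg='start')): A:[] B:[pong,start]
After 9 (send(from=A, to=B, msg='ok')): A:[] B:[pong,start,ok]
After 10 (send(from=A, to=B, msg='resp')): A:[] B:[pong,start,ok,resp]
After 11 (send(from=B, to=A, msg='ping')): A:[ping] B:[pong,start,ok,resp]
After 12 (send(from=B, to=A, msg='err')): A:[ping,err] B:[pong,start,ok,resp]

Answer: 3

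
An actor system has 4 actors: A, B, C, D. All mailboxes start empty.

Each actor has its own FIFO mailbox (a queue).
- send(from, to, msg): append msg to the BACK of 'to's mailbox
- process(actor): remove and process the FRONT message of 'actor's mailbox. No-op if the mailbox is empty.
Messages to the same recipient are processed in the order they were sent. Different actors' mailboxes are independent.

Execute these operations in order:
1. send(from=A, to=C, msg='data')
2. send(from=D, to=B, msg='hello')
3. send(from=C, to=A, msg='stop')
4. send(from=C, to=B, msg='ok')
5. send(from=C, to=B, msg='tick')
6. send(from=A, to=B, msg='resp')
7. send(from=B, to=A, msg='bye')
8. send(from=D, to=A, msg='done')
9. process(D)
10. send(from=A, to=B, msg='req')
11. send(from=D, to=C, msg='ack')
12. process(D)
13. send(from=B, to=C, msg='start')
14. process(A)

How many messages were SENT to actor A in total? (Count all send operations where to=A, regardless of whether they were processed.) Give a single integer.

After 1 (send(from=A, to=C, msg='data')): A:[] B:[] C:[data] D:[]
After 2 (send(from=D, to=B, msg='hello')): A:[] B:[hello] C:[data] D:[]
After 3 (send(from=C, to=A, msg='stop')): A:[stop] B:[hello] C:[data] D:[]
After 4 (send(from=C, to=B, msg='ok')): A:[stop] B:[hello,ok] C:[data] D:[]
After 5 (send(from=C, to=B, msg='tick')): A:[stop] B:[hello,ok,tick] C:[data] D:[]
After 6 (send(from=A, to=B, msg='resp')): A:[stop] B:[hello,ok,tick,resp] C:[data] D:[]
After 7 (send(from=B, to=A, msg='bye')): A:[stop,bye] B:[hello,ok,tick,resp] C:[data] D:[]
After 8 (send(from=D, to=A, msg='done')): A:[stop,bye,done] B:[hello,ok,tick,resp] C:[data] D:[]
After 9 (process(D)): A:[stop,bye,done] B:[hello,ok,tick,resp] C:[data] D:[]
After 10 (send(from=A, to=B, msg='req')): A:[stop,bye,done] B:[hello,ok,tick,resp,req] C:[data] D:[]
After 11 (send(from=D, to=C, msg='ack')): A:[stop,bye,done] B:[hello,ok,tick,resp,req] C:[data,ack] D:[]
After 12 (process(D)): A:[stop,bye,done] B:[hello,ok,tick,resp,req] C:[data,ack] D:[]
After 13 (send(from=B, to=C, msg='start')): A:[stop,bye,done] B:[hello,ok,tick,resp,req] C:[data,ack,start] D:[]
After 14 (process(A)): A:[bye,done] B:[hello,ok,tick,resp,req] C:[data,ack,start] D:[]

Answer: 3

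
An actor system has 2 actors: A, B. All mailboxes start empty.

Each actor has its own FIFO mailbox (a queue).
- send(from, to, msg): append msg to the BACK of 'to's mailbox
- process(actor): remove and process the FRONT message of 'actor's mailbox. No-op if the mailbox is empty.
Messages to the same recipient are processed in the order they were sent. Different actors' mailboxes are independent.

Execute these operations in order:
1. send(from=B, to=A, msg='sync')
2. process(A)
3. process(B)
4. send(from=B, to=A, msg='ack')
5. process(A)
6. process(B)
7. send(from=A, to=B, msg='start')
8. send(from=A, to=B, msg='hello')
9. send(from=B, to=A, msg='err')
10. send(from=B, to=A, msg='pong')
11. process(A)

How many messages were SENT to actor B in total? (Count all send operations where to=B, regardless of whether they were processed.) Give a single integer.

After 1 (send(from=B, to=A, msg='sync')): A:[sync] B:[]
After 2 (process(A)): A:[] B:[]
After 3 (process(B)): A:[] B:[]
After 4 (send(from=B, to=A, msg='ack')): A:[ack] B:[]
After 5 (process(A)): A:[] B:[]
After 6 (process(B)): A:[] B:[]
After 7 (send(from=A, to=B, msg='start')): A:[] B:[start]
After 8 (send(from=A, to=B, msg='hello')): A:[] B:[start,hello]
After 9 (send(from=B, to=A, msg='err')): A:[err] B:[start,hello]
After 10 (send(from=B, to=A, msg='pong')): A:[err,pong] B:[start,hello]
After 11 (process(A)): A:[pong] B:[start,hello]

Answer: 2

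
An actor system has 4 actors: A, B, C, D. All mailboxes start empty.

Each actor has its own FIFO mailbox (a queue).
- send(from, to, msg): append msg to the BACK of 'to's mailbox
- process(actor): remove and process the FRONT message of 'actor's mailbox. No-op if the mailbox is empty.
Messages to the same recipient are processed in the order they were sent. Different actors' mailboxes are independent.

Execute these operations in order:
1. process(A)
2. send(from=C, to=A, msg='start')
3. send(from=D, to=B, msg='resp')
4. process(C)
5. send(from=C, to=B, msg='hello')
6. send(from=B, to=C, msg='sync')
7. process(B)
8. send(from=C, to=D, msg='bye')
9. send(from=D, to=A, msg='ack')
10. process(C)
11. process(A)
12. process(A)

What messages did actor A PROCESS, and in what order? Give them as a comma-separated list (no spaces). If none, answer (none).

Answer: start,ack

Derivation:
After 1 (process(A)): A:[] B:[] C:[] D:[]
After 2 (send(from=C, to=A, msg='start')): A:[start] B:[] C:[] D:[]
After 3 (send(from=D, to=B, msg='resp')): A:[start] B:[resp] C:[] D:[]
After 4 (process(C)): A:[start] B:[resp] C:[] D:[]
After 5 (send(from=C, to=B, msg='hello')): A:[start] B:[resp,hello] C:[] D:[]
After 6 (send(from=B, to=C, msg='sync')): A:[start] B:[resp,hello] C:[sync] D:[]
After 7 (process(B)): A:[start] B:[hello] C:[sync] D:[]
After 8 (send(from=C, to=D, msg='bye')): A:[start] B:[hello] C:[sync] D:[bye]
After 9 (send(from=D, to=A, msg='ack')): A:[start,ack] B:[hello] C:[sync] D:[bye]
After 10 (process(C)): A:[start,ack] B:[hello] C:[] D:[bye]
After 11 (process(A)): A:[ack] B:[hello] C:[] D:[bye]
After 12 (process(A)): A:[] B:[hello] C:[] D:[bye]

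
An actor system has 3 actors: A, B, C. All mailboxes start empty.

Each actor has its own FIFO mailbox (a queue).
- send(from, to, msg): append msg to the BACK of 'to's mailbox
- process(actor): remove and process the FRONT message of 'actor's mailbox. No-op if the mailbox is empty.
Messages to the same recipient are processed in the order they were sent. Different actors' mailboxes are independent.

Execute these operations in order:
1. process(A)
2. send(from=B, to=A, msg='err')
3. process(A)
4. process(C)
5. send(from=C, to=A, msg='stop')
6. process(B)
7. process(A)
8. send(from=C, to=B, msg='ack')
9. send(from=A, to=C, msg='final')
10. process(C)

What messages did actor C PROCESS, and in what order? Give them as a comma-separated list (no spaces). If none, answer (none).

After 1 (process(A)): A:[] B:[] C:[]
After 2 (send(from=B, to=A, msg='err')): A:[err] B:[] C:[]
After 3 (process(A)): A:[] B:[] C:[]
After 4 (process(C)): A:[] B:[] C:[]
After 5 (send(from=C, to=A, msg='stop')): A:[stop] B:[] C:[]
After 6 (process(B)): A:[stop] B:[] C:[]
After 7 (process(A)): A:[] B:[] C:[]
After 8 (send(from=C, to=B, msg='ack')): A:[] B:[ack] C:[]
After 9 (send(from=A, to=C, msg='final')): A:[] B:[ack] C:[final]
After 10 (process(C)): A:[] B:[ack] C:[]

Answer: final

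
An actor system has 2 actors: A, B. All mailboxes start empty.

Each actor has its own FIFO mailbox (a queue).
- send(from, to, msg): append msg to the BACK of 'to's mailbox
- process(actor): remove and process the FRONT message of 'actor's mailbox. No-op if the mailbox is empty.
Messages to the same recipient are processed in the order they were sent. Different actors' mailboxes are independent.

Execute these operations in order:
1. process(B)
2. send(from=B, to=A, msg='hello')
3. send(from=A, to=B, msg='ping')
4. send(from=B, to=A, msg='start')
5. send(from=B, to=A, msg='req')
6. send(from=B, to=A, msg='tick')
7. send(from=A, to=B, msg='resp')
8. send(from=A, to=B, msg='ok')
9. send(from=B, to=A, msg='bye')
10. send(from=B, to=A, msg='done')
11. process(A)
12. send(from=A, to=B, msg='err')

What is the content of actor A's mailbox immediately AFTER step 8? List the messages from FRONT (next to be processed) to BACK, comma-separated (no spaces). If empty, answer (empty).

After 1 (process(B)): A:[] B:[]
After 2 (send(from=B, to=A, msg='hello')): A:[hello] B:[]
After 3 (send(from=A, to=B, msg='ping')): A:[hello] B:[ping]
After 4 (send(from=B, to=A, msg='start')): A:[hello,start] B:[ping]
After 5 (send(from=B, to=A, msg='req')): A:[hello,start,req] B:[ping]
After 6 (send(from=B, to=A, msg='tick')): A:[hello,start,req,tick] B:[ping]
After 7 (send(from=A, to=B, msg='resp')): A:[hello,start,req,tick] B:[ping,resp]
After 8 (send(from=A, to=B, msg='ok')): A:[hello,start,req,tick] B:[ping,resp,ok]

hello,start,req,tick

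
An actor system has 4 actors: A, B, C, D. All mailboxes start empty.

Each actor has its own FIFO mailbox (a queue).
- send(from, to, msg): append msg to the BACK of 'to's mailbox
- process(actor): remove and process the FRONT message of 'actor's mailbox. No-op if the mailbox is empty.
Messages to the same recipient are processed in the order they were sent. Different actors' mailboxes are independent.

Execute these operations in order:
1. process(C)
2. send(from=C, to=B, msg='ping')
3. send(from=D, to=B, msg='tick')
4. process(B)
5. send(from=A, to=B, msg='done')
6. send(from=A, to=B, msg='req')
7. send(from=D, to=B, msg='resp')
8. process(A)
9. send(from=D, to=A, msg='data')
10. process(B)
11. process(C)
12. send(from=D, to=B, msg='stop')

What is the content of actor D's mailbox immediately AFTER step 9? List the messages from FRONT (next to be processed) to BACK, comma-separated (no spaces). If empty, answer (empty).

After 1 (process(C)): A:[] B:[] C:[] D:[]
After 2 (send(from=C, to=B, msg='ping')): A:[] B:[ping] C:[] D:[]
After 3 (send(from=D, to=B, msg='tick')): A:[] B:[ping,tick] C:[] D:[]
After 4 (process(B)): A:[] B:[tick] C:[] D:[]
After 5 (send(from=A, to=B, msg='done')): A:[] B:[tick,done] C:[] D:[]
After 6 (send(from=A, to=B, msg='req')): A:[] B:[tick,done,req] C:[] D:[]
After 7 (send(from=D, to=B, msg='resp')): A:[] B:[tick,done,req,resp] C:[] D:[]
After 8 (process(A)): A:[] B:[tick,done,req,resp] C:[] D:[]
After 9 (send(from=D, to=A, msg='data')): A:[data] B:[tick,done,req,resp] C:[] D:[]

(empty)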